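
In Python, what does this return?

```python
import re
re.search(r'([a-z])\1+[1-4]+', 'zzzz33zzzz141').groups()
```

('z',)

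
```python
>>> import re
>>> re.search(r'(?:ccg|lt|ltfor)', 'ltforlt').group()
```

Branches in `(...|...)` are attempted left-to-right; the first branch that allows the whole pattern to succeed is taken.
The match spans [0:2] → 'lt'.

'lt'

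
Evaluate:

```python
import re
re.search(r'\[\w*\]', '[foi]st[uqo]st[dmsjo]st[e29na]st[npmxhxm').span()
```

The match spans [0:5] → '[foi]'.

(0, 5)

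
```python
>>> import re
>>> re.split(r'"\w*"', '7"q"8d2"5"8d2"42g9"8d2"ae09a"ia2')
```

Matches to split on: at [1:4] → '"q"'; at [7:10] → '"5"'; at [13:19] → '"42g9"'; at [22:29] → '"ae09a"'.
Each match becomes a cut point; 5 segments remain.

['7', '8d2', '8d2', '8d2', 'ia2']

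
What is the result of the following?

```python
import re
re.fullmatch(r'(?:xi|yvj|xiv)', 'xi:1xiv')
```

For `fullmatch`, every character of the input must be accounted for by the pattern.
Here the string isn't matched end-to-end, so the call returns None.

None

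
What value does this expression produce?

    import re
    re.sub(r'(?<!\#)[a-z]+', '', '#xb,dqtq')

Because the assertion is negative and zero-width, positions next to the forbidden text are skipped.
Matches: at [2:3] → 'b'; at [4:8] → 'dqtq'.
`sub` substitutes '' at each match site.

'#x,'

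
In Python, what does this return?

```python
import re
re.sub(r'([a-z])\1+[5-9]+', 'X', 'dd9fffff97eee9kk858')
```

'XXXX'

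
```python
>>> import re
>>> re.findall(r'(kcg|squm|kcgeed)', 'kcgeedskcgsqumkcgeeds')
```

['kcg', 'kcg', 'squm', 'kcg']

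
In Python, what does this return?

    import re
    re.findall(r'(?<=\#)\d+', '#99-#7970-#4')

Because the assertion is zero-width, the text it checks is not consumed and won't appear in the result.
Since nothing is captured, `findall` lists the 3 matched substrings directly.

['99', '7970', '4']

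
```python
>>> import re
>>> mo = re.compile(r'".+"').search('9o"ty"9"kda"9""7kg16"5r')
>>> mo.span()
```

(2, 21)

The match spans [2:21] → '"ty"9"kda"9""7kg16"'.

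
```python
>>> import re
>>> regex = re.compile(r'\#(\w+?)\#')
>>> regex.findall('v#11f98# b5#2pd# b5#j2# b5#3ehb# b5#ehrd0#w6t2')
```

['11f98', '2pd', 'j2', '3ehb', 'ehrd0']

Walking the string: at [1:8] match '#11f98#', group 1 = '11f98'; at [11:16] match '#2pd#', group 1 = '2pd'; at [19:23] match '#j2#', group 1 = 'j2'; at [26:32] match '#3ehb#', group 1 = '3ehb'; at [35:42] match '#ehrd0#', group 1 = 'ehrd0'.
Because there's exactly one group, `findall` drops the full match and keeps group 1 from each hit.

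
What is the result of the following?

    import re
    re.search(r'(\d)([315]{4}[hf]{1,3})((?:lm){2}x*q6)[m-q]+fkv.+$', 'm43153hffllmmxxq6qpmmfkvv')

None

Here the pattern never matches, so the call returns None.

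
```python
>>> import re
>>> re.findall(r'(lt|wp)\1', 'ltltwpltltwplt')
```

A backreference is literal: `\1` must see the identical characters the first group matched.
`findall` collects group 1 from each match (2 total).

['lt', 'lt']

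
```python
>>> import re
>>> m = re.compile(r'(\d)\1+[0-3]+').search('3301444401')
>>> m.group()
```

`\1` is not a pattern — it's the concrete string captured by group 1, re-applied verbatim.
`re.search` scans for the first position where the pattern succeeds.
The match spans [0:4] → '3301'.
Captured: group 1 = '3'.

'3301'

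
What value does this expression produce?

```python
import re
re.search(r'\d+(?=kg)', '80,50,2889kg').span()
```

(6, 10)

Because the assertion is zero-width, the text it checks is not consumed and won't appear in the result.
The match spans [6:10] → '2889'.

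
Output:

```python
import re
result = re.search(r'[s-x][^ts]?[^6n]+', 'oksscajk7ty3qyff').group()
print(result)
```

sscajk7ty3qyff

Pattern: a character in [s-x], then optionally any character except [ts]; then one or more of any character except [6n].
`re.search` tries every starting position until one works.
The match spans [2:16] → 'sscajk7ty3qyff'.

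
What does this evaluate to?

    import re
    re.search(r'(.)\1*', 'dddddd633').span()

The backreference `\1` re-matches whatever the first group consumed, character for character.
`re.search` scans for the first position where the pattern succeeds.
The match spans [0:6] → 'dddddd'.
Captured: group 1 = 'd'.

(0, 6)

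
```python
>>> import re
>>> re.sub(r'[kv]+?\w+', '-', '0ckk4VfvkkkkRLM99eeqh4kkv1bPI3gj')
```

'0c-'

This matches one or more of one of [kv] (lazy); then one or more of a word character.
Matches: at [2:32] → 'kk4VfvkkkkRLM99eeqh4kkv1bPI3gj'.
Each match is replaced by '-'.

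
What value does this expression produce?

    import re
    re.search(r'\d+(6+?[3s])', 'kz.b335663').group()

'335663'

This matches one or more of a digit; then one or more of a literal '6' (lazy), then one of [3s] (captured).
`re.search` tries every starting position until one works.
The match spans [4:10] → '335663'.
Captured: group 1 = '63'.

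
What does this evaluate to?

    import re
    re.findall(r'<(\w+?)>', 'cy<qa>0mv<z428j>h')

Walking the string: at [2:6] match '<qa>', group 1 = 'qa'; at [9:16] match '<z428j>', group 1 = 'z428j'.
`findall` collects group 1 from each match (2 total).

['qa', 'z428j']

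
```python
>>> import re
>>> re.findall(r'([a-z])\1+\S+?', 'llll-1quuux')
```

['l', 'u']

`\1` has to match the exact text group 1 already captured.
Walking the string: at [0:5] match 'llll-', group 1 = 'l'; at [7:11] match 'uuux', group 1 = 'u'.
`findall` collects group 1 from each match (2 total).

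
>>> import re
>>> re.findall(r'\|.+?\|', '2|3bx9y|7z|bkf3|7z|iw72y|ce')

['|3bx9y|', '|bkf3|', '|iw72y|']

Scanning left to right: at [1:8] → '|3bx9y|'; at [10:16] → '|bkf3|'; at [18:25] → '|iw72y|'.
`findall` yields the raw match text (3 of them) because the pattern has no groups.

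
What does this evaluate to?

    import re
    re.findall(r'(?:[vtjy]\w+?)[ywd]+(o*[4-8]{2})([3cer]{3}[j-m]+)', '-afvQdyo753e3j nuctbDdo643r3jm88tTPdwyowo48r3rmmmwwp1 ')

The pattern matches one of [vtjy], then one or more of a word character (lazy) (non-capturing group); then one or more of one of [ywd]; then zero or more of a literal 'o', then exactly 2 of a character in [4-8] (captured); then exactly 3 of one of [3cer], then one or more of a character in [j-m] (captured).
Scanning left to right: at [3:14] match 'vQdyo753e3j', groups = ('o75', '3e3j'); at [18:30] match 'tbDdo643r3jm', groups = ('o64', '3r3jm'); at [32:49] match 'tTPdwyowo48r3rmmm', groups = ('o48', 'r3rmmm').
2 groups means each result is a tuple of 2 captured strings — 3 here.

[('o75', '3e3j'), ('o64', '3r3jm'), ('o48', 'r3rmmm')]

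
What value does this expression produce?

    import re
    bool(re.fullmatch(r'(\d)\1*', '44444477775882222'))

`\1` is not a pattern — it's the concrete string captured by group 1, re-applied verbatim.
`re.fullmatch` is like wrapping the pattern in `^…$` (in single-line mode).
Here the pattern can't cover the whole string, so the call returns None, and `bool(None)` is False.

False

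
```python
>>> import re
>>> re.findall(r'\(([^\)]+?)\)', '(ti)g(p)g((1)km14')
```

['ti', 'p', '(1']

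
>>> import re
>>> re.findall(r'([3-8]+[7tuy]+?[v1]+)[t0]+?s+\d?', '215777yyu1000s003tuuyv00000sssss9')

['5777yyu1', '3tuuyv']

Pattern: one or more of a character in [3-8], then one or more of one of [7tuy] (lazy), then one or more of one of [v1] (captured); then one or more of one of [t0] (lazy), then one or more of the literal 's', then optionally a digit.
Scanning left to right: at [2:15] match '5777yyu1000s0', group 1 = '5777yyu1'; at [16:33] match '3tuuyv00000sssss9', group 1 = '3tuuyv'.
`findall` collects group 1 from each match (2 total).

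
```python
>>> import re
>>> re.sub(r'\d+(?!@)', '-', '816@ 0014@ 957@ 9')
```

'-6@ -4@ -7@ -'

A negative assertion filters positions out without eating any characters.
`sub` substitutes '-' at each match site.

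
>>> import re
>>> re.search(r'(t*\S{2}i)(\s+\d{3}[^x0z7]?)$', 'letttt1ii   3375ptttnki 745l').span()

(17, 28)

The match spans [17:28] → 'tttnki 745l'.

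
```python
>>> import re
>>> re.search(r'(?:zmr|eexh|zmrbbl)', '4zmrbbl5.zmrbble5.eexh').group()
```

'zmr'

Alternation tries branches left to right and keeps the first one that lets the overall match succeed at that position.
The match spans [1:4] → 'zmr'.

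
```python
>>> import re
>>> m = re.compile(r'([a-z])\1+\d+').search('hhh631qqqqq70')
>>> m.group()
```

'hhh631'

After group 1 captures some text, `\1` only succeeds where that same text appears again.
The match spans [0:6] → 'hhh631'.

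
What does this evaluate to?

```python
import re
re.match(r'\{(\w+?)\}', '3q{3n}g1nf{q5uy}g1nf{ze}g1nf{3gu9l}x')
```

None

`re.match` only tries the pattern at the start of the string.
Here the string doesn't start with a match, so the call returns None.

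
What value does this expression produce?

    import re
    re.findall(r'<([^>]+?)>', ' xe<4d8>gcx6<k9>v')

['4d8', 'k9']

With a single group, `findall` returns only what that group captured — 2 items.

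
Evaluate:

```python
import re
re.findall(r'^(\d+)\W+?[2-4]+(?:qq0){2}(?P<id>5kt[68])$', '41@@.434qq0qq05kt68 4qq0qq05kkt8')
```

[]

This matches anchored at the start of the string; then one or more of a digit (captured); then one or more of a non-word character (lazy), then one or more of a character in [2-4], then the literal 'qq0' repeated 2 times; then the literal '5kt', then one of [68] (captured as 'id'); then anchored at the end.
Multiple groups make `findall` return tuples — one 2-tuple for each match.
Nothing in the string satisfies the pattern, so the list is empty.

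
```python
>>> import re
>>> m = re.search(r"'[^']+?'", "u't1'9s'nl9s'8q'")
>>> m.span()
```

The match spans [1:5] → "'t1'".

(1, 5)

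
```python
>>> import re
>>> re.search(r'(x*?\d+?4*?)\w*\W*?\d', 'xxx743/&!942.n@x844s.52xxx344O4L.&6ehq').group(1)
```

'xxx7'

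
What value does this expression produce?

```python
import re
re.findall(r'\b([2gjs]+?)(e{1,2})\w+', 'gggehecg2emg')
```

[('ggg', 'e')]

This matches a word boundary (`\b`, zero-width); then one or more of one of [2gjs] (lazy) (captured); then 1 to 2 of a literal 'e' (captured); then one or more of a word character.
`findall` packs the 2 group values into a tuple for every match.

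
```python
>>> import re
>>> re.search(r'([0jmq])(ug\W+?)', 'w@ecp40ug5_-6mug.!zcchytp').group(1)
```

'm'

Pattern: one of [0jmq] (captured); then the literal 'ug', then one or more of a non-word character (lazy) (captured).
Because the quantifier is non-greedy, it stops expanding at the earliest point where the rest of the pattern can succeed.
Unlike `match`, `search` isn't anchored — it looks for the pattern anywhere in the string.
The match spans [13:17] → 'mug.'.
Captured: group 1 = 'm', group 2 = 'ug.'.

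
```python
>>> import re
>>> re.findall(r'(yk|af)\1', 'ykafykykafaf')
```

`\1` is not a pattern — it's the concrete string captured by group 1, re-applied verbatim.
Walking the string: at [4:8] match 'ykyk', group 1 = 'yk'; at [8:12] match 'afaf', group 1 = 'af'.
Because there's exactly one group, `findall` drops the full match and keeps group 1 from each hit.

['yk', 'af']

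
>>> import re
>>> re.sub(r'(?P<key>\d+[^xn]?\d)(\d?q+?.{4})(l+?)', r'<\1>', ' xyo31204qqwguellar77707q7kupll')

The replacement refers to a captured group, so each match is rewritten using its own captured text.

' xyo<31204>lar<77707>l'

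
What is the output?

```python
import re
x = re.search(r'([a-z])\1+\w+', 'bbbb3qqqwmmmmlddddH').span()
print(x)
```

(0, 19)

`\1` is not a pattern — it's the concrete string captured by group 1, re-applied verbatim.
The match spans [0:19] → 'bbbb3qqqwmmmmlddddH'.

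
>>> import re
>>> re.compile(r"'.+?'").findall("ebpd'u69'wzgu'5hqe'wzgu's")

Because the quantifier is non-greedy, it stops expanding at the earliest point where the rest of the pattern can succeed.
Matches: at [4:9] → "'u69'"; at [13:19] → "'5hqe'".
`findall` yields the raw match text (2 of them) because the pattern has no groups.

["'u69'", "'5hqe'"]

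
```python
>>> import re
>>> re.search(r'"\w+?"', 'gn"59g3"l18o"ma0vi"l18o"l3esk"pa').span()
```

The match spans [2:8] → '"59g3"'.

(2, 8)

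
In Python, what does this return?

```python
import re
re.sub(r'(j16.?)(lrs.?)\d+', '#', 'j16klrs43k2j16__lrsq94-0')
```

'#k2j16__lrsq94-0'

The pattern matches the literal 'j16', then optionally any character (captured); then the literal 'lrs', then optionally any character (captured); then one or more of a digit.
Matches: at [0:9] → 'j16klrs43'.
`sub` substitutes '#' at each match site.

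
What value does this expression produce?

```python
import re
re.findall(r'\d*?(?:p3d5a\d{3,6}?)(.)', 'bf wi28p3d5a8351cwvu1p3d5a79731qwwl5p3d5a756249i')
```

The `?` after the quantifier makes it lazy — it takes as little as possible before letting the rest of the pattern try.
Because there's exactly one group, `findall` drops the full match and keeps group 1 from each hit.

['1', '3', '2']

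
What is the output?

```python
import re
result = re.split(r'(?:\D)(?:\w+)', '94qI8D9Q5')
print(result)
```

['94', '']

Pattern: a non-digit (non-capturing group); then one or more of a word character (non-capturing group).
Matches to split on: at [2:9] → 'qI8D9Q5'.
`split` removes every match and returns the 2 fragments in between.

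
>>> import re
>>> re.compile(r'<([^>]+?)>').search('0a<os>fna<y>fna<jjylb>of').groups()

('os',)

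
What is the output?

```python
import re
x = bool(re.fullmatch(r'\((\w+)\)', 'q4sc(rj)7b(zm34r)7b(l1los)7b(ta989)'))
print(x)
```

`re.fullmatch` requires the pattern to consume the entire string.
Here the pattern can't cover the whole string, so the call returns None, and `bool(None)` is False.

False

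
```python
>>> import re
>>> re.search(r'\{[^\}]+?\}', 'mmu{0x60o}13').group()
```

'{0x60o}'

The match spans [3:10] → '{0x60o}'.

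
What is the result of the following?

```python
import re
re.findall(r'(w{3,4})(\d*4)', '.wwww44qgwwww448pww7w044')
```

[('wwww', '44'), ('wwww', '44')]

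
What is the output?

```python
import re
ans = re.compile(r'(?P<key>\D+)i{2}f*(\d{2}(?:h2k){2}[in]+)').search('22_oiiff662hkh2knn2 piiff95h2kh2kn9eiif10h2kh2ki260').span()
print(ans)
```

(19, 34)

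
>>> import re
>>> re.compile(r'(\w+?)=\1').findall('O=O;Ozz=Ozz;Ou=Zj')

['O', 'Ozz']

`\1` is not a pattern — it's the concrete string captured by group 1, re-applied verbatim.
One capturing group, so `findall` returns just the captured substring from each match — 2 in all.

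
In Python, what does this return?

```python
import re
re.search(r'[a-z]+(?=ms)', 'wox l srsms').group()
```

The positive lookaround only admits positions where the adjacent text matches; those characters stay outside the span.
`search` walks the string left to right and returns the first match it finds.
The match spans [6:9] → 'srs'.

'srs'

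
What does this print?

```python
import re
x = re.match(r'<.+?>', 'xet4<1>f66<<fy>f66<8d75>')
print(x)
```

`re.match` only tries the pattern at the start of the string.
Here position 0 doesn't satisfy it, so the call returns None.

None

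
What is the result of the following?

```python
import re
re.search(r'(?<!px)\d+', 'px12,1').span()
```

The negative lookaround is zero-width — it rules out positions where the adjacent text would match, without consuming anything.
Unlike `match`, `search` isn't anchored — it looks for the pattern anywhere in the string.
The match spans [3:4] → '2'.

(3, 4)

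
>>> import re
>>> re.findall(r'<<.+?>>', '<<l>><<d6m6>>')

The `?` after the quantifier makes it lazy — it takes as little as possible before letting the rest of the pattern try.
Walking the string: at [0:5] → '<<l>>'; at [5:13] → '<<d6m6>>'.
No capturing groups, so `findall` returns the 2 full match strings.

['<<l>>', '<<d6m6>>']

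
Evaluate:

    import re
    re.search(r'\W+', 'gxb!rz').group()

'!'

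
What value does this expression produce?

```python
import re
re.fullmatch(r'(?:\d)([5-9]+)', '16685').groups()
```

The pattern matches a digit (non-capturing group); then one or more of a character in [5-9] (captured).
`re.fullmatch` is like wrapping the pattern in `^…$` (in single-line mode).
The match spans [0:5] → '16685'.
Captured: group 1 = '6685'.

('6685',)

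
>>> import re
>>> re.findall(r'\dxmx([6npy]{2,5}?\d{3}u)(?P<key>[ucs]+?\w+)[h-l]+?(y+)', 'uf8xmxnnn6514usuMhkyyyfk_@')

This matches a digit, then the literal 'xmx'; then 2 to 5 of one of [6npy] (lazy), then exactly 3 of a digit, then a literal 'u' (captured); then one or more of one of [ucs] (lazy), then one or more of a word character (captured as 'key'); then one or more of a character in [h-l] (lazy); then one or more of a literal 'y' (captured).
Matches: at [2:22] match '8xmxnnn6514usuMhkyyy', groups = ('nnn6514u', 'suMh', 'yyy').
With 3 capturing groups, `findall` returns a 3-tuple per match.

[('nnn6514u', 'suMh', 'yyy')]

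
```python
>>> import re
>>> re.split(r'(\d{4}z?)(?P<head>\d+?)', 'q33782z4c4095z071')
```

['q', '3378', '2', 'z4c', '4095z', '0', '71']

Pattern: exactly 4 of a digit, then optionally a literal 'z' (captured); then one or more of a digit (lazy) (captured as 'head').
A non-greedy quantifier consumes as few characters as it can — just enough that the remainder of the pattern still matches from where it stops; whatever follows it matches normally.
Matches to split on: at [1:6] → '33782'; at [9:15] → '4095z0'.
With a capturing group present, the delimiter's captured portion is kept in the result list.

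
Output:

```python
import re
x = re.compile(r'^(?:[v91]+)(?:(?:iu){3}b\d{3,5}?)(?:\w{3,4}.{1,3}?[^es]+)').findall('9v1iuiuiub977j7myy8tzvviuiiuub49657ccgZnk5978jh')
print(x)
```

['9v1iuiuiub977j7myy8tzvviuiiuub49657ccgZnk5978jh']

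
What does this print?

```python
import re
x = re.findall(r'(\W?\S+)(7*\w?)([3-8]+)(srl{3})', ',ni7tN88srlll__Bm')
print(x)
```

Pattern: optionally a non-word character, then one or more of a non-whitespace character (captured); then zero or more of the literal '7', then optionally a word character (captured); then one or more of a character in [3-8] (captured); then the literal 'sr', then exactly 3 of the literal 'l' (captured).
With 4 capturing groups, `findall` returns a 4-tuple per match.

[(',ni7tN8', '', '8', 'srlll')]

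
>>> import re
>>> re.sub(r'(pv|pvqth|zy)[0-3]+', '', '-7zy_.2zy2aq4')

Matches: at [7:10] → 'zy2'.
Each match is replaced by ''.

'-7zy_.2aq4'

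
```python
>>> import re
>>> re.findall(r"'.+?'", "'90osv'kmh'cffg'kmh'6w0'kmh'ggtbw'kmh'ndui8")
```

["'90osv'", "'cffg'", "'6w0'", "'ggtbw'"]

Scanning left to right: at [0:7] → "'90osv'"; at [10:16] → "'cffg'"; at [19:24] → "'6w0'"; at [27:34] → "'ggtbw'".
Since nothing is captured, `findall` lists the 4 matched substrings directly.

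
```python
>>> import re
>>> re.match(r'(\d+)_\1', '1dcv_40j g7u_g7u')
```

None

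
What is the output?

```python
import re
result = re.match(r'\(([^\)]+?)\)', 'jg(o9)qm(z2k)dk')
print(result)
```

`re.match` only tries the pattern at the start of the string.
Here the pattern fails at index 0, so the call returns None.

None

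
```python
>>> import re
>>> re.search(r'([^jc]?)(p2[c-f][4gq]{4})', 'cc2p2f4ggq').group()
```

'2p2f4ggq'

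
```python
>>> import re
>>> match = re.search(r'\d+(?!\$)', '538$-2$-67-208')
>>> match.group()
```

'53'

Because the assertion is negative and zero-width, positions next to the forbidden text are skipped.
The match spans [0:2] → '53'.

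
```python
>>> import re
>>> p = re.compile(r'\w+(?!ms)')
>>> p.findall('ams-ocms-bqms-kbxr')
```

['ams', 'ocms', 'bqms', 'kbxr']

`(?!…)`/`(?<!…)` only lets a position through if the neighbouring text does NOT match; no characters are consumed.
Scanning left to right: at [0:3] → 'ams'; at [4:8] → 'ocms'; at [9:13] → 'bqms'; at [14:18] → 'kbxr'.
`findall` yields the raw match text (4 of them) because the pattern has no groups.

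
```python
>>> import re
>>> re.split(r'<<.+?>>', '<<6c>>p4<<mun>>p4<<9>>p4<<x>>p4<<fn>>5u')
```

A non-greedy quantifier consumes as few characters as it can — just enough that the remainder of the pattern still matches from where it stops; whatever follows it matches normally.
Matches to split on: at [0:6] → '<<6c>>'; at [8:15] → '<<mun>>'; at [17:22] → '<<9>>'; at [24:29] → '<<x>>'; at [31:37] → '<<fn>>'.
The string is cut at each match, leaving 6 pieces.

['', 'p4', 'p4', 'p4', 'p4', '5u']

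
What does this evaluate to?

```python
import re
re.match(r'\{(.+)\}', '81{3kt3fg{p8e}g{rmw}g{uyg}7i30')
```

None

`re.match` won't scan ahead — the pattern has to work from the very first character.
Here the pattern fails at index 0, so the call returns None.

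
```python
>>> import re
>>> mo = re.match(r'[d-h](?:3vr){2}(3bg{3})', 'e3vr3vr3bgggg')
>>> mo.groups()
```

This matches a character in [d-h], then the literal '3vr' repeated 2 times; then the literal '3b', then exactly 3 of a literal 'g' (captured).
With `match`, the pattern is implicitly anchored at the beginning.
The match spans [0:12] → 'e3vr3vr3bggg'.
Captured: group 1 = '3bggg'.

('3bggg',)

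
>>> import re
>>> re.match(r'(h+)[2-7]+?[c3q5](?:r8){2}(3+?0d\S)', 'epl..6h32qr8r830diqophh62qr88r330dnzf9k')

Pattern: one or more of a literal 'h' (captured); then one or more of a character in [2-7] (lazy), then one of [c3q5], then the literal 'r8' repeated 2 times; then one or more of a literal '3' (lazy), then the literal '0d', then a non-whitespace character (captured).
`match` is anchored at position 0; if the pattern doesn't fit there, it returns None.
Here the pattern fails at index 0, so the call returns None.

None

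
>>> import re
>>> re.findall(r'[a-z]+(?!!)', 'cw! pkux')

['c', 'pkux']

The negative lookahead/lookbehind blocks any match where the forbidden context is present.
With no groups in the pattern, `findall` gives back each whole match — 2 here.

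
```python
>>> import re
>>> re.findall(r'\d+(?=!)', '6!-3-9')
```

The positive lookaround only admits positions where the adjacent text matches; those characters stay outside the span.
Matches: at [0:1] → '6'.
Since nothing is captured, `findall` lists the 1 matched substring directly.

['6']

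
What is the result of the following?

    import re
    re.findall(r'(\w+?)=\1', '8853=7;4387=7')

A backreference is literal: `\1` must see the identical characters the first group matched.
`findall` collects group 1 from the one match (1 total).

['7']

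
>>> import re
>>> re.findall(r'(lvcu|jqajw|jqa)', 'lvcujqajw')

Alternation isn't longest-match — the leftmost alternative that fits at this position is chosen.
Matches: at [0:4] match 'lvcu', group 1 = 'lvcu'; at [4:9] match 'jqajw', group 1 = 'jqajw'.
Because there's exactly one group, `findall` drops the full match and keeps group 1 from each hit.

['lvcu', 'jqajw']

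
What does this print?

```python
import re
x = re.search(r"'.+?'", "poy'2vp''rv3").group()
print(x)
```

A non-greedy quantifier consumes as few characters as it can — just enough that the remainder of the pattern still matches from where it stops; whatever follows it matches normally.
`re.search` tries every starting position until one works.
The match spans [3:8] → "'2vp'".

'2vp'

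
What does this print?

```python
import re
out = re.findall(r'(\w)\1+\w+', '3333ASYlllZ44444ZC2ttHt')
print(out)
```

['3']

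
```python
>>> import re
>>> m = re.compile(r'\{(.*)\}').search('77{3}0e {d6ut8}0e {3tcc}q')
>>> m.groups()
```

('3}0e {d6ut8}0e {3tcc',)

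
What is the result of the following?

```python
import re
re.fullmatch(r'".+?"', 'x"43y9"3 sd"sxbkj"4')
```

`fullmatch` succeeds only if the pattern covers the string from start to end.
Here the string isn't matched end-to-end, so the call returns None.

None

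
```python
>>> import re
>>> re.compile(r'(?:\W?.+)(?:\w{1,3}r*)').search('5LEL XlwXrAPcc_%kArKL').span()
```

(0, 21)

This matches optionally a non-word character, then one or more of any character (non-capturing group); then 1 to 3 of a word character, then zero or more of the literal 'r' (non-capturing group).
The match spans [0:21] → '5LEL XlwXrAPcc_%kArKL'.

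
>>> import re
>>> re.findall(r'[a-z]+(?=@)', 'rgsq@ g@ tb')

The `(?=…)`/`(?<=…)` assertion just peeks at neighbouring text; it doesn't advance the match position.
Walking the string: at [0:4] → 'rgsq'; at [6:7] → 'g'.
`findall` yields the raw match text (2 of them) because the pattern has no groups.

['rgsq', 'g']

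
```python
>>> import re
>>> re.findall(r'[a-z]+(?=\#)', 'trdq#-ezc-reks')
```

['trdq']

The positive lookaround only admits positions where the adjacent text matches; those characters stay outside the span.
Matches: at [0:4] → 'trdq'.
`findall` yields the raw match text (1 of them) because the pattern has no groups.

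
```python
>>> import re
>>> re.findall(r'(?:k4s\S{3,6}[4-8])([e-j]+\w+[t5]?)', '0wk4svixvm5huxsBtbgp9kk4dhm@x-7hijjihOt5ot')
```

['huxsBtbgp9kk4dhm']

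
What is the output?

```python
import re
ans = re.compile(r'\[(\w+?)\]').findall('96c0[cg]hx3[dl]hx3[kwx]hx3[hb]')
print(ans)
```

['cg', 'dl', 'kwx', 'hb']

Matches: at [4:8] match '[cg]', group 1 = 'cg'; at [11:15] match '[dl]', group 1 = 'dl'; at [18:23] match '[kwx]', group 1 = 'kwx'; at [26:30] match '[hb]', group 1 = 'hb'.
Because there's exactly one group, `findall` drops the full match and keeps group 1 from each hit.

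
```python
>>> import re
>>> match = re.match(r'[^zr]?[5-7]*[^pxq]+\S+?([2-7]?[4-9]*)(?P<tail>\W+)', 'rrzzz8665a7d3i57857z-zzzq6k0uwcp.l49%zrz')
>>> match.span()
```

This matches optionally any character except [zr], then zero or more of a character in [5-7], then one or more of any character except [pxq]; then one or more of a non-whitespace character (lazy); then optionally a character in [2-7], then zero or more of a character in [4-9] (captured); then one or more of a non-word character (captured as 'tail').
`re.match` only tries the pattern at the start of the string.
The match spans [0:33] → 'rrzzz8665a7d3i57857z-zzzq6k0uwcp.'.
Captured: group 1 = '', group 2 = '.'.

(0, 33)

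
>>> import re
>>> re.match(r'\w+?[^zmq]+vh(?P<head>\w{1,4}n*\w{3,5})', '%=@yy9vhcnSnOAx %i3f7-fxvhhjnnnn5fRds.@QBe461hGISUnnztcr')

`re.match` won't scan ahead — the pattern has to work from the very first character.
Here the string doesn't start with a match, so the call returns None.

None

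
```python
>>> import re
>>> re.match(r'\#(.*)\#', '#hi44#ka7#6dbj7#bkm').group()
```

`re.match` only tries the pattern at the start of the string.
The match spans [0:16] → '#hi44#ka7#6dbj7#'.
Captured: group 1 = 'hi44#ka7#6dbj7'.

'#hi44#ka7#6dbj7#'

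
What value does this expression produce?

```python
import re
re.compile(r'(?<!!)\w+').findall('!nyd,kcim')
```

The negative lookaround is zero-width — it rules out positions where the adjacent text would match, without consuming anything.
Walking the string: at [2:4] → 'yd'; at [5:9] → 'kcim'.
With no groups in the pattern, `findall` gives back each whole match — 2 here.

['yd', 'kcim']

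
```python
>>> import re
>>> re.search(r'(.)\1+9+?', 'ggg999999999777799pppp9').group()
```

'ggg9'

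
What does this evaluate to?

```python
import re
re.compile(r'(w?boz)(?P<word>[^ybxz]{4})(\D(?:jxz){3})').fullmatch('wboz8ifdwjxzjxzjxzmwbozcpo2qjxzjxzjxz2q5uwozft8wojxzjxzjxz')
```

`fullmatch` succeeds only if the pattern covers the string from start to end.
Here the pattern can't cover the whole string, so the call returns None.

None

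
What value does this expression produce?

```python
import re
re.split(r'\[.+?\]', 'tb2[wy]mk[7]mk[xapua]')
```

['tb2', 'mk', 'mk', '']

Splitting on the pattern gives 4 pieces.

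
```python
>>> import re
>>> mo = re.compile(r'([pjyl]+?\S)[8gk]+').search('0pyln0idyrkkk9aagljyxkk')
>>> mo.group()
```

'yrkkk'

Pattern: one or more of one of [pjyl] (lazy), then a non-whitespace character (captured); then one or more of one of [8gk].
Unlike `match`, `search` isn't anchored — it looks for the pattern anywhere in the string.
The match spans [8:13] → 'yrkkk'.
Captured: group 1 = 'yr'.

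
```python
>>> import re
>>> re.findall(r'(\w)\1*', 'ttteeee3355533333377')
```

['t', 'e', '3', '5', '3', '7']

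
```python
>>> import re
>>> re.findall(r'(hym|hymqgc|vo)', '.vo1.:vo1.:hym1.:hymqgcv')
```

Branches in `(...|...)` are attempted left-to-right; the first branch that allows the whole pattern to succeed is taken.
Matches: at [1:3] match 'vo', group 1 = 'vo'; at [6:8] match 'vo', group 1 = 'vo'; at [11:14] match 'hym', group 1 = 'hym'; at [17:20] match 'hym', group 1 = 'hym'.
Because there's exactly one group, `findall` drops the full match and keeps group 1 from each hit.

['vo', 'vo', 'hym', 'hym']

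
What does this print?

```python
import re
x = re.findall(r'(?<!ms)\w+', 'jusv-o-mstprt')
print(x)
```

['jusv', 'o', 'mstprt']

The negative lookahead/lookbehind blocks any match where the forbidden context is present.
Scanning left to right: at [0:4] → 'jusv'; at [5:6] → 'o'; at [7:13] → 'mstprt'.
Since nothing is captured, `findall` lists the 3 matched substrings directly.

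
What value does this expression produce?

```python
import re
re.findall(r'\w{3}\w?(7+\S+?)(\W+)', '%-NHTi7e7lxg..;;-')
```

[('7e7lxg', '..;;-')]

The pattern matches exactly 3 of a word character, then optionally a word character; then one or more of the literal '7', then one or more of a non-whitespace character (lazy) (captured); then one or more of a non-word character (captured).
Matches: at [2:17] match 'NHTi7e7lxg..;;-', groups = ('7e7lxg', '..;;-').
2 groups means the one result is a tuple of 2 captured strings — 1 here.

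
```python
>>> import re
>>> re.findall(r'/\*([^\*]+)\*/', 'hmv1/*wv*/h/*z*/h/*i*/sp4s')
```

['wv', 'z', 'i']

Scanning left to right: at [4:10] match '/*wv*/', group 1 = 'wv'; at [11:16] match '/*z*/', group 1 = 'z'; at [17:22] match '/*i*/', group 1 = 'i'.
With a single group, `findall` returns only what that group captured — 3 items.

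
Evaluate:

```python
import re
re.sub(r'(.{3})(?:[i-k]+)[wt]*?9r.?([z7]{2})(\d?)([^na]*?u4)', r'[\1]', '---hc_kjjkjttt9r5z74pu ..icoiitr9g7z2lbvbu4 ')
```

The pattern matches exactly 3 of any character (captured); then one or more of a character in [i-k] (non-capturing group); then zero or more of one of [wt] (lazy), then the literal '9r', then optionally any character; then exactly 2 of one of [z7] (captured); then optionally a digit (captured); then zero or more of any character except [na] (lazy), then the literal 'u4' (captured).
Matches: at [3:43] → 'hc_kjjkjttt9r5z74pu ..icoiitr9g7z2lbvbu4'.
`\1` in the replacement pulls in group 1's text for each match.

'---[hc_] '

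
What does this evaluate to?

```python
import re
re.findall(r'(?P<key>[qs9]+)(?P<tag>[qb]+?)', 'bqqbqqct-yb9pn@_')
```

The pattern matches one or more of one of [qs9] (captured as 'key'); then one or more of one of [qb] (lazy) (captured as 'tag').
Scanning left to right: at [1:4] match 'qqb', groups = ('qq', 'b'); at [4:6] match 'qq', groups = ('q', 'q').
Multiple groups make `findall` return tuples — one 2-tuple for each match.

[('qq', 'b'), ('q', 'q')]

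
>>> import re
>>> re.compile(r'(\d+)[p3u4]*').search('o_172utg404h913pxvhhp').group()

'172u'

This matches one or more of a digit (captured); then zero or more of one of [p3u4].
`re.search` scans for the first position where the pattern succeeds.
The match spans [2:6] → '172u'.
Captured: group 1 = '172'.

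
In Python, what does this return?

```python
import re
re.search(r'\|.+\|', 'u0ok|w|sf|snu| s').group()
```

'|w|sf|snu|'

The match spans [4:14] → '|w|sf|snu|'.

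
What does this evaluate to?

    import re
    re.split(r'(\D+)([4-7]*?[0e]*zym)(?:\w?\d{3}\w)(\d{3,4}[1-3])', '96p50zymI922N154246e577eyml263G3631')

Pattern: one or more of a non-digit (captured); then zero or more of a character in [4-7] (lazy), then zero or more of one of [0e], then the literal 'zym' (captured); then optionally a word character, then exactly 3 of a digit, then a word character (non-capturing group); then 3 to 4 of a digit, then a character in [1-3] (captured).
Matches to split on: at [2:17] → 'p50zymI922N1542'.
`re.split` interleaves the captured-group text with the surrounding fragments.

['96', 'p', '50zym', '1542', '46e577eyml263G3631']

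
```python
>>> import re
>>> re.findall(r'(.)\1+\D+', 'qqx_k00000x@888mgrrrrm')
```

`\1` has to match the exact text group 1 already captured.
With a single group, `findall` returns only what that group captured — 3 items.

['q', '0', '8']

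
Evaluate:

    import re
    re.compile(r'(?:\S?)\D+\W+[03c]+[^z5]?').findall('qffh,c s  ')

['qffh,c ']

The pattern matches optionally a non-whitespace character (non-capturing group); then one or more of a non-digit; then one or more of a non-word character, then one or more of one of [03c], then optionally any character except [z5].
Matches: at [0:7] → 'qffh,c '.
`findall` yields the raw match text (1 of them) because the pattern has no groups.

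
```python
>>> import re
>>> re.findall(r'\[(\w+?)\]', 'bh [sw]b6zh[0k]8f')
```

Matches: at [3:7] match '[sw]', group 1 = 'sw'; at [11:15] match '[0k]', group 1 = '0k'.
`findall` collects group 1 from each match (2 total).

['sw', '0k']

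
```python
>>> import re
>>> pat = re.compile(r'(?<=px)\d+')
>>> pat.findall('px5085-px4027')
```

The positive lookaround only admits positions where the adjacent text matches; those characters stay outside the span.
Walking the string: at [2:6] → '5085'; at [9:13] → '4027'.
No capturing groups, so `findall` returns the 2 full match strings.

['5085', '4027']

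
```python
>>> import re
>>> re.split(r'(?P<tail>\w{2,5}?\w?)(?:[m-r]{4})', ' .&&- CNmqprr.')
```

[' .&&- ', 'CNm', '.']

This matches 2 to 5 of a word character (lazy), then optionally a word character (captured as 'tail'); then exactly 4 of a character in [m-r] (non-capturing group).
Matches to split on: at [6:13] → 'CNmqprr'.
With a capturing group present, the delimiter's captured portion is kept in the result list.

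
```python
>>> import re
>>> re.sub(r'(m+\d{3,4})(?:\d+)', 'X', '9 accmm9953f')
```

Every occurrence is swapped for 'X'.

'9 accXf'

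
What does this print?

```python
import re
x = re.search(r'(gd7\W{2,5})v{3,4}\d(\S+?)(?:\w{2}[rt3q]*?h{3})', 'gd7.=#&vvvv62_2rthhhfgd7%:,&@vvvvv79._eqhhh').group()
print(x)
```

A `+?`/`*?`/`{m,n}?` starts at its minimum and grows only as far as needed for what follows to match.
The match spans [0:20] → 'gd7.=#&vvvv62_2rthhh'.

gd7.=#&vvvv62_2rthhh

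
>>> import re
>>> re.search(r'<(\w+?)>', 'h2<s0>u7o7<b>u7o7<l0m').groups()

The match spans [2:6] → '<s0>'.
Captured: group 1 = 's0'.

('s0',)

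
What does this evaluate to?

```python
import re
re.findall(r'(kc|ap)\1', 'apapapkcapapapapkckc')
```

['ap', 'ap', 'ap', 'kc']

A backreference is literal: `\1` must see the identical characters the first group matched.
Walking the string: at [0:4] match 'apap', group 1 = 'ap'; at [8:12] match 'apap', group 1 = 'ap'; at [12:16] match 'apap', group 1 = 'ap'; at [16:20] match 'kckc', group 1 = 'kc'.
`findall` collects group 1 from each match (4 total).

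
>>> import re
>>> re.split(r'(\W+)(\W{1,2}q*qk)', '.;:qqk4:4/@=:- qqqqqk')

['', '.;', ':qqk', '4:4', '/@=:-', ' qqqqqk', '']

The group in the pattern means `split` returns the separators' captures alongside the pieces.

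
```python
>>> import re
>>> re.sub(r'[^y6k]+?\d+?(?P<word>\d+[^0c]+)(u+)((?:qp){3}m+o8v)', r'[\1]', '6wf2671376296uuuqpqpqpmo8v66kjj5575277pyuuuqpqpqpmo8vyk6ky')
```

Pattern: one or more of any character except [y6k] (lazy), then one or more of a digit (lazy); then one or more of a digit, then one or more of any character except [0c] (captured as 'word'); then one or more of a literal 'u' (captured); then the literal 'qp' repeated 3 times, then one or more of the literal 'm', then the literal 'o8v' (captured).
With the lazy modifier that quantifier settles for the fewest repetitions that let the rest of the pattern succeed (the atoms after it are unaffected and can still be greedy).
Matches: at [1:53] → 'wf2671376296uuuqpqpqpmo8v66kjj5575277pyuuuqpqpqpmo8v'.
Each match is replaced using the text its own group 1 captured.

'6[671376296uuuqpqpqpmo8v66kjj5575277pyuu]yk6ky'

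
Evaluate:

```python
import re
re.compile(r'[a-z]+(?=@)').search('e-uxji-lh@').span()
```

The positive lookaround only admits positions where the adjacent text matches; those characters stay outside the span.
The match spans [7:9] → 'lh'.

(7, 9)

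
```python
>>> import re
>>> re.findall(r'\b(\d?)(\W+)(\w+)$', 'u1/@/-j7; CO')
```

This matches a word boundary (`\b`, zero-width); then optionally a digit (captured); then one or more of a non-word character (captured); then one or more of a word character (captured); then anchored at the end.
Matches: at [8:12] match '; CO', groups = ('', '; ', 'CO').
With 3 capturing groups, `findall` returns a 3-tuple per match.

[('', '; ', 'CO')]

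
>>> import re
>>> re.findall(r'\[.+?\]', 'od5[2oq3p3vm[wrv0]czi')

['[2oq3p3vm[wrv0]']

`findall` yields the raw match text (1 of them) because the pattern has no groups.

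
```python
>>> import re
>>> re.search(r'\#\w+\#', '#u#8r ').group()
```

The match spans [0:3] → '#u#'.

'#u#'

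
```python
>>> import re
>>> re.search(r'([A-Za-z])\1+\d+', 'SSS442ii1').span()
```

`\1` is not a pattern — it's the concrete string captured by group 1, re-applied verbatim.
Unlike `match`, `search` isn't anchored — it looks for the pattern anywhere in the string.
The match spans [0:6] → 'SSS442'.
Captured: group 1 = 'S'.

(0, 6)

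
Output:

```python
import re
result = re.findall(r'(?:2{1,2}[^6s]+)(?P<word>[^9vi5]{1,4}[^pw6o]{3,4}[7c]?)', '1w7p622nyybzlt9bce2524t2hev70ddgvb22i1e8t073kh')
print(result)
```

['73kh']

This matches 1 to 2 of the literal '2', then one or more of any character except [6s] (non-capturing group); then 1 to 4 of any character except [9vi5], then 3 to 4 of any character except [pw6o], then optionally one of [7c] (captured as 'word').
Scanning left to right: at [5:46] match '22nyybzlt9bce2524t2hev70ddgvb22i1e8t073kh', group 1 = '73kh'.
With a single group, `findall` returns only what that group captured — 1 item.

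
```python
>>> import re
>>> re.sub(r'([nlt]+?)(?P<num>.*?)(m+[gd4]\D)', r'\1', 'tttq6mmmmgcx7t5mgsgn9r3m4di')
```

Lazy quantifiers expand one character at a time until the remainder of the pattern can match.
`\1` in the replacement pulls in group 1's text for each match.

'tx7tgni'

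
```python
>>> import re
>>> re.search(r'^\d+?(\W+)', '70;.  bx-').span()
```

(0, 6)

Pattern: anchored at the start of the string; then one or more of a digit (lazy); then one or more of a non-word character (captured).
`re.search` scans for the first position where the pattern succeeds.
The match spans [0:6] → '70;.  '.
Captured: group 1 = ';.  '.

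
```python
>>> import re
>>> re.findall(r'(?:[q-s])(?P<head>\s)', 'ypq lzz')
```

[' ']

Because there's exactly one group, `findall` drops the full match and keeps group 1 from the one hit.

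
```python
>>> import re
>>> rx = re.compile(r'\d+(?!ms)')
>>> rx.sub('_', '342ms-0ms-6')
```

`(?!…)`/`(?<!…)` only lets a position through if the neighbouring text does NOT match; no characters are consumed.
Matches: at [0:2] → '34'; at [10:11] → '6'.
Each match is replaced by '_'.

'_2ms-0ms-_'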